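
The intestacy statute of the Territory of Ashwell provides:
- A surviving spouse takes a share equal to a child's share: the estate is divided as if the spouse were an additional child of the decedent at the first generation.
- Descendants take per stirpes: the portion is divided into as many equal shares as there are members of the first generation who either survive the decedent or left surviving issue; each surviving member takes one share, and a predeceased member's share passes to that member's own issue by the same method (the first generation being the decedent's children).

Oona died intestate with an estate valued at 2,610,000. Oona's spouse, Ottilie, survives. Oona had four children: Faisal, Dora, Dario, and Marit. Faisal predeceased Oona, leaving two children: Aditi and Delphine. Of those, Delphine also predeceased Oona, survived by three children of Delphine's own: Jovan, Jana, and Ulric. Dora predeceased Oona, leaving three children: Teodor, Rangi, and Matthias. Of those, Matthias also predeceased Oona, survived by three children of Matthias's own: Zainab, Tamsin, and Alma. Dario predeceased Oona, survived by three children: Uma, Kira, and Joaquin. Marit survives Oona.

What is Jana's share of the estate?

The spouse counts as an additional share at the children's level, so there are 5 primary shares of 522,000. Ottilie takes one such share (522,000).
The children's combined portion (2,088,000) is divided into 4 shares of 522,000: Marit takes 522,000; Faisal's 522,000 share passes to Faisal's issue; Dora's 522,000 share passes to Dora's issue; Dario's 522,000 share passes to Dario's issue.
Faisal's share (522,000) is divided into 2 shares of 261,000: Aditi takes 261,000; Delphine's 261,000 share passes to Delphine's issue.
Delphine's share (261,000) is divided into 3 shares of 87,000: Jovan, Jana, and Ulric each take 87,000.
Dora's share (522,000) is divided into 3 shares of 174,000: Teodor and Rangi each take 174,000; Matthias's 174,000 share passes to Matthias's issue.
Matthias's share (174,000) is divided into 3 shares of 58,000: Zainab, Tamsin, and Alma each take 58,000.
Dario's share (522,000) is divided into 3 shares of 174,000: Uma, Kira, and Joaquin each take 174,000.

Jana receives 87,000.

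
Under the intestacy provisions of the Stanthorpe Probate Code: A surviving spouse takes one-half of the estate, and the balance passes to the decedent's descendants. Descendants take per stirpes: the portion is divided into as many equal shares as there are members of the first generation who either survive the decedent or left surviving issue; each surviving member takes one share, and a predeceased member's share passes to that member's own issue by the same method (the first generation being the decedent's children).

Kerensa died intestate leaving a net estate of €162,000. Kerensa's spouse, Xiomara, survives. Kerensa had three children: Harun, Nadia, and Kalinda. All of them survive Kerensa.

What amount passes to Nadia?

Nadia receives €27,000.

Xiomara takes one-half of €162,000 = €81,000. The remaining €81,000 passes to the descendants.
The descendants' portion (€81,000) is divided into 3 shares of €27,000: Harun, Nadia, and Kalinda each take €27,000.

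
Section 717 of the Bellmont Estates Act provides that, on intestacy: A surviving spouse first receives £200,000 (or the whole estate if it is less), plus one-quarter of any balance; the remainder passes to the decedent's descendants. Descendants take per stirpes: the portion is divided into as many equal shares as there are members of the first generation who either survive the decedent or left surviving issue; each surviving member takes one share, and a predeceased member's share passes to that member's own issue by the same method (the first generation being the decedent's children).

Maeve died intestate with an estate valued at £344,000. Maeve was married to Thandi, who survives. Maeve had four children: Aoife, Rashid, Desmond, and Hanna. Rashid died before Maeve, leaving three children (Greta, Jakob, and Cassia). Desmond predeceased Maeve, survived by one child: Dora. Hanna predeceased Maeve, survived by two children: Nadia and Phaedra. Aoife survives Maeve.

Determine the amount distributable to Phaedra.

Thandi first takes £200,000, leaving a balance of £144,000. Thandi then takes one-quarter of the balance (£36,000), for a total of £236,000. The remaining £108,000 passes to the descendants.
The descendants' portion (£108,000) is divided into 4 shares of £27,000: Aoife takes £27,000; Rashid's £27,000 share passes to Rashid's issue; Desmond's £27,000 share passes to Desmond's issue; Hanna's £27,000 share passes to Hanna's issue.
Rashid's share (£27,000) is divided into 3 shares of £9,000: Greta, Jakob, and Cassia each take £9,000.
Desmond's share (£27,000) passes entirely to Dora.
Hanna's share (£27,000) is divided into 2 shares of £13,500: Nadia and Phaedra each take £13,500.

Phaedra receives £13,500.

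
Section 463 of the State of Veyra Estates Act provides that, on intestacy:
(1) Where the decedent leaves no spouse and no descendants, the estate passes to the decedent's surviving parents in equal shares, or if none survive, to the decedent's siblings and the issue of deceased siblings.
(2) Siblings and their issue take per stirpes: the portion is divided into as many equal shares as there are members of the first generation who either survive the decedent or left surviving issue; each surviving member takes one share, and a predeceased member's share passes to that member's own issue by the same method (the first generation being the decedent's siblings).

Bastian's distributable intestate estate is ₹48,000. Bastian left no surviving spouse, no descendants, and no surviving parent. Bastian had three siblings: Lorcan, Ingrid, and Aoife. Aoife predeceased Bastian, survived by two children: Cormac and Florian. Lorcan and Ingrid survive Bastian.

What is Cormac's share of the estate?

The entire ₹48,000 passes to the siblings and their issue.
That amount (₹48,000) is divided into 3 shares of ₹16,000: Lorcan and Ingrid each take ₹16,000; Aoife's ₹16,000 share passes to Aoife's issue.
Aoife's share (₹16,000) is divided into 2 shares of ₹8,000: Cormac and Florian each take ₹8,000.

Cormac receives ₹8,000.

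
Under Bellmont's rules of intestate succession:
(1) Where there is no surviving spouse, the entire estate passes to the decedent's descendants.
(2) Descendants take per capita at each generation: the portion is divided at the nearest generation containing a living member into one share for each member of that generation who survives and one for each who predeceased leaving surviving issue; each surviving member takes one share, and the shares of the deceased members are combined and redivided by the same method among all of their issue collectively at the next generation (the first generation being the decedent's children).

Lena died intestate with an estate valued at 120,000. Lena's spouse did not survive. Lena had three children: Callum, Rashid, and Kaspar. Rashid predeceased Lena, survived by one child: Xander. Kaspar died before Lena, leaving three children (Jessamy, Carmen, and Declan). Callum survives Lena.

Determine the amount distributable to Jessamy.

The entire 120,000 passes to the descendants.
That amount (120,000) is divided at the children's generation into 3 shares of 40,000. Callum takes 40,000. The 2 shares of the deceased (Rashid and Kaspar) are combined into a pool of 80,000.
That pool (80,000) is divided at the grandchildren's generation equally among Xander, Jessamy, Carmen, and Declan: 20,000 each.

Jessamy receives 20,000.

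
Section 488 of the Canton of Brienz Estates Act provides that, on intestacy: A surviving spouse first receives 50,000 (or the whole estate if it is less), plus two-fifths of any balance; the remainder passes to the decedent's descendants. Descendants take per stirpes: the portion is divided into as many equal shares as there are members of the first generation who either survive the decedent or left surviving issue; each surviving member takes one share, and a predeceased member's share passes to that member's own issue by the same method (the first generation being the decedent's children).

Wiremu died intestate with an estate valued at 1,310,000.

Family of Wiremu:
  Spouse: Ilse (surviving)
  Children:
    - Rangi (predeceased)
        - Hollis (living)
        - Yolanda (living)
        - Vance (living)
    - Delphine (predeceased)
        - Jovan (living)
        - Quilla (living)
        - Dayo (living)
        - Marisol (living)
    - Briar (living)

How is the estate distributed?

Ilse: 554,000; Hollis: 84,000; Yolanda: 84,000; Vance: 84,000; Jovan: 63,000; Quilla: 63,000; Dayo: 63,000; Marisol: 63,000; Briar: 252,000

Ilse first takes 50,000, leaving a balance of 1,260,000. Ilse then takes two-fifths of the balance (504,000), for a total of 554,000. The remaining 756,000 passes to the descendants.
The descendants' portion (756,000) is divided into 3 shares of 252,000: Briar takes 252,000; Rangi's 252,000 share passes to Rangi's issue; Delphine's 252,000 share passes to Delphine's issue.
Rangi's share (252,000) is divided into 3 shares of 84,000: Hollis, Yolanda, and Vance each take 84,000.
Delphine's share (252,000) is divided into 4 shares of 63,000: Jovan, Quilla, Dayo, and Marisol each take 63,000.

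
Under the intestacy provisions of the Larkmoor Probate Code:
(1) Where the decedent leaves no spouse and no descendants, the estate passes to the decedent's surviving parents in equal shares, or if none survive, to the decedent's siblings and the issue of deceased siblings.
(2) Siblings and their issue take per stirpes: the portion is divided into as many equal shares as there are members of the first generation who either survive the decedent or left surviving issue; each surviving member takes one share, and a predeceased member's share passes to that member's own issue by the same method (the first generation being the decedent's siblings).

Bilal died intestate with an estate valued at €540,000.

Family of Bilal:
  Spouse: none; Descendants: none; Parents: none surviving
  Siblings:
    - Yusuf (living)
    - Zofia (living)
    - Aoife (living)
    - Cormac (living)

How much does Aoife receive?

The entire €540,000 passes to the siblings and their issue.
That amount (€540,000) is divided into 4 shares of €135,000: Yusuf, Zofia, Aoife, and Cormac each take €135,000.

Aoife receives €135,000.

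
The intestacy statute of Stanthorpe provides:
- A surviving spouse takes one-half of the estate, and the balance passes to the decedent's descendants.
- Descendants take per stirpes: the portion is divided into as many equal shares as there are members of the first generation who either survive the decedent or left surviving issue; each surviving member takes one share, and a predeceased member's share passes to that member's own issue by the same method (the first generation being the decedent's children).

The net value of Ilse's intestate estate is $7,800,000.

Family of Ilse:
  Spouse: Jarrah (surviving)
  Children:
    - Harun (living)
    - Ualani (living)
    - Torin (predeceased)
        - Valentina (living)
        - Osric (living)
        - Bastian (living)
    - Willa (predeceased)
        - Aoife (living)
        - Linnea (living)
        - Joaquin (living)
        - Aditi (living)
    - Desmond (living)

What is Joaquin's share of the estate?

Joaquin receives $195,000.

Jarrah takes one-half of $7,800,000 = $3,900,000. The remaining $3,900,000 passes to the descendants.
The descendants' portion ($3,900,000) is divided into 5 shares of $780,000: Harun, Ualani, and Desmond each take $780,000; Torin's $780,000 share passes to Torin's issue; Willa's $780,000 share passes to Willa's issue.
Torin's share ($780,000) is divided into 3 shares of $260,000: Valentina, Osric, and Bastian each take $260,000.
Willa's share ($780,000) is divided into 4 shares of $195,000: Aoife, Linnea, Joaquin, and Aditi each take $195,000.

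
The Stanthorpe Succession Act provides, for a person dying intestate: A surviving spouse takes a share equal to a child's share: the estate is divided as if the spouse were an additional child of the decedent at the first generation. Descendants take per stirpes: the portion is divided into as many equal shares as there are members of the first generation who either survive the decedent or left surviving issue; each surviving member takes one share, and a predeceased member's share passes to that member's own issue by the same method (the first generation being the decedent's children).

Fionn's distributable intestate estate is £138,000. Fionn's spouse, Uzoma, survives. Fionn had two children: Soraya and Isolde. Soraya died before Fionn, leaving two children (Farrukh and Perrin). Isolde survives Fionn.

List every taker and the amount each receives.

The spouse counts as an additional share at the children's level, so there are 3 primary shares of £46,000. Uzoma takes one such share (£46,000).
The children's combined portion (£92,000) is divided into 2 shares of £46,000: Isolde takes £46,000; Soraya's £46,000 share passes to Soraya's issue.
Soraya's share (£46,000) is divided into 2 shares of £23,000: Farrukh and Perrin each take £23,000.

Uzoma: £46,000; Farrukh: £23,000; Perrin: £23,000; Isolde: £46,000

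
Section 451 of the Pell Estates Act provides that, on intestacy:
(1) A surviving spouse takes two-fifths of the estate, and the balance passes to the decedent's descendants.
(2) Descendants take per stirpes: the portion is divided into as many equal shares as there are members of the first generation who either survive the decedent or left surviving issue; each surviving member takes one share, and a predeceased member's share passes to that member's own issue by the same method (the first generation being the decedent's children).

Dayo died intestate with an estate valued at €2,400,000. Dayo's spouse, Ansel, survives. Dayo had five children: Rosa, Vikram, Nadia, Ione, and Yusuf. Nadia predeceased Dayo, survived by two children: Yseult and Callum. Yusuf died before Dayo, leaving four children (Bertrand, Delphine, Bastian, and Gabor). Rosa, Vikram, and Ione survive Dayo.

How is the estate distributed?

Ansel takes two-fifths of €2,400,000 = €960,000. The remaining €1,440,000 passes to the descendants.
The descendants' portion (€1,440,000) is divided into 5 shares of €288,000: Rosa, Vikram, and Ione each take €288,000; Nadia's €288,000 share passes to Nadia's issue; Yusuf's €288,000 share passes to Yusuf's issue.
Nadia's share (€288,000) is divided into 2 shares of €144,000: Yseult and Callum each take €144,000.
Yusuf's share (€288,000) is divided into 4 shares of €72,000: Bertrand, Delphine, Bastian, and Gabor each take €72,000.

Ansel: €960,000; Rosa: €288,000; Vikram: €288,000; Yseult: €144,000; Callum: €144,000; Ione: €288,000; Bertrand: €72,000; Delphine: €72,000; Bastian: €72,000; Gabor: €72,000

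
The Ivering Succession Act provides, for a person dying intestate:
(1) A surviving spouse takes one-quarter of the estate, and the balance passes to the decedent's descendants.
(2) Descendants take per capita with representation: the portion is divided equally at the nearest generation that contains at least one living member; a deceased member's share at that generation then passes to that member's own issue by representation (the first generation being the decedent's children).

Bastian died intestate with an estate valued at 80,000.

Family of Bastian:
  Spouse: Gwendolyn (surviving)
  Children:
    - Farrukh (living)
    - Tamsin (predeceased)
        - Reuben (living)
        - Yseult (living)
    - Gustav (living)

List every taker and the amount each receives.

Gwendolyn takes one-quarter of 80,000 = 20,000. The remaining 60,000 passes to the descendants.
The descendants' portion (60,000) is divided into 3 shares of 20,000: Farrukh and Gustav each take 20,000; Tamsin's 20,000 share passes to Tamsin's issue.
Tamsin's share (20,000) is divided into 2 shares of 10,000: Reuben and Yseult each take 10,000.

Gwendolyn: 20,000; Farrukh: 20,000; Reuben: 10,000; Yseult: 10,000; Gustav: 20,000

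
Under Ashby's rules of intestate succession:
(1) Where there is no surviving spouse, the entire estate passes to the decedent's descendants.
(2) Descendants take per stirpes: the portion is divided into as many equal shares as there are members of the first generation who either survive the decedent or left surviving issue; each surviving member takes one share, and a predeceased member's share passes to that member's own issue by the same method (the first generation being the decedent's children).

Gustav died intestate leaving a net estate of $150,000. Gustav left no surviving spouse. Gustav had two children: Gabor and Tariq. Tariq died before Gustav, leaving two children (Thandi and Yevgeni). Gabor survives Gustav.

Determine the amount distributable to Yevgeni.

Yevgeni receives $37,500.

The entire $150,000 passes to the descendants.
That amount ($150,000) is divided into 2 shares of $75,000: Gabor takes $75,000; Tariq's $75,000 share passes to Tariq's issue.
Tariq's share ($75,000) is divided into 2 shares of $37,500: Thandi and Yevgeni each take $37,500.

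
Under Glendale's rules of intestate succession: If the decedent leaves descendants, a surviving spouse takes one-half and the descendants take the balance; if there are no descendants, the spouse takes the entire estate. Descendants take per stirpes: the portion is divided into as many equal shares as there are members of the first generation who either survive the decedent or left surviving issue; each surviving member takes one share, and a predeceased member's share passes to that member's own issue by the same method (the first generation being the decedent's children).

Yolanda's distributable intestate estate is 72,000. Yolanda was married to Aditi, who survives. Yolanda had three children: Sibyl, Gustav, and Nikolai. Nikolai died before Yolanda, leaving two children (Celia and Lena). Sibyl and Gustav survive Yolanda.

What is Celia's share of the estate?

Celia receives 6,000.

Aditi takes one-half of 72,000 = 36,000. The remaining 36,000 passes to the descendants.
The descendants' portion (36,000) is divided into 3 shares of 12,000: Sibyl and Gustav each take 12,000; Nikolai's 12,000 share passes to Nikolai's issue.
Nikolai's share (12,000) is divided into 2 shares of 6,000: Celia and Lena each take 6,000.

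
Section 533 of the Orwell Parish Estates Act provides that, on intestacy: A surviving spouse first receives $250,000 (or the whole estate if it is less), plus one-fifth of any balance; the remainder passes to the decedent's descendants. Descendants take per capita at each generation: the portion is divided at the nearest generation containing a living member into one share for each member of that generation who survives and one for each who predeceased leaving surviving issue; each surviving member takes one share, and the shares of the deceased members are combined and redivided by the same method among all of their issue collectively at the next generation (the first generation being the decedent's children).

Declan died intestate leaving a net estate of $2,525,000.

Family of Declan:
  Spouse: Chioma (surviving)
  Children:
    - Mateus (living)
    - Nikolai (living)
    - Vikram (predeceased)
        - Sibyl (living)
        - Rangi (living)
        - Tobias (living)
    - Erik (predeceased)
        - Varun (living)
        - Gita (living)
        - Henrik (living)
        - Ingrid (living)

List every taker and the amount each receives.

Chioma: $705,000; Mateus: $455,000; Nikolai: $455,000; Sibyl: $130,000; Rangi: $130,000; Tobias: $130,000; Varun: $130,000; Gita: $130,000; Henrik: $130,000; Ingrid: $130,000

Chioma first takes $250,000, leaving a balance of $2,275,000. Chioma then takes one-fifth of the balance ($455,000), for a total of $705,000. The remaining $1,820,000 passes to the descendants.
The descendants' portion ($1,820,000) is divided at the children's generation into 4 shares of $455,000. Mateus and Nikolai each take $455,000. The 2 shares of the deceased (Vikram and Erik) are combined into a pool of $910,000.
That pool ($910,000) is divided at the grandchildren's generation equally among Sibyl, Rangi, Tobias, Varun, Gita, Henrik, and Ingrid: $130,000 each.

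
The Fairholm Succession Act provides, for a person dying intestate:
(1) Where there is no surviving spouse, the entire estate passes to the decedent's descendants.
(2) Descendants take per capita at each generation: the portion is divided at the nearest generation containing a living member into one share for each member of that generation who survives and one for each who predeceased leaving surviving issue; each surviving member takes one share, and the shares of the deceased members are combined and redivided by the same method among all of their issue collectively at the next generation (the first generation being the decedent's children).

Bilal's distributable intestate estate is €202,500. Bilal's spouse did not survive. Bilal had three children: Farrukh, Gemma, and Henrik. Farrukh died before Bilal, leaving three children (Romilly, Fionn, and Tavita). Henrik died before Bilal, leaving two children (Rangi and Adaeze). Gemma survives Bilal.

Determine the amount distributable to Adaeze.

The entire €202,500 passes to the descendants.
That amount (€202,500) is divided at the children's generation into 3 shares of €67,500. Gemma takes €67,500. The 2 shares of the deceased (Farrukh and Henrik) are combined into a pool of €135,000.
That pool (€135,000) is divided at the grandchildren's generation equally among Romilly, Fionn, Tavita, Rangi, and Adaeze: €27,000 each.

Adaeze receives €27,000.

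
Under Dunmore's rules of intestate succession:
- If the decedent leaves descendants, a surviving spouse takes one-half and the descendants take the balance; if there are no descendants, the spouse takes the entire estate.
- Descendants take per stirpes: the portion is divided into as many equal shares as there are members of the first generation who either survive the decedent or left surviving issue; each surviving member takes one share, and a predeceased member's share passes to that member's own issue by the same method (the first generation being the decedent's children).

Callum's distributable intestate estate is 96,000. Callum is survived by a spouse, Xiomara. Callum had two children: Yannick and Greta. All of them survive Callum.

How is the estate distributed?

Xiomara: 48,000; Yannick: 24,000; Greta: 24,000

Xiomara takes one-half of 96,000 = 48,000. The remaining 48,000 passes to the descendants.
The descendants' portion (48,000) is divided into 2 shares of 24,000: Yannick and Greta each take 24,000.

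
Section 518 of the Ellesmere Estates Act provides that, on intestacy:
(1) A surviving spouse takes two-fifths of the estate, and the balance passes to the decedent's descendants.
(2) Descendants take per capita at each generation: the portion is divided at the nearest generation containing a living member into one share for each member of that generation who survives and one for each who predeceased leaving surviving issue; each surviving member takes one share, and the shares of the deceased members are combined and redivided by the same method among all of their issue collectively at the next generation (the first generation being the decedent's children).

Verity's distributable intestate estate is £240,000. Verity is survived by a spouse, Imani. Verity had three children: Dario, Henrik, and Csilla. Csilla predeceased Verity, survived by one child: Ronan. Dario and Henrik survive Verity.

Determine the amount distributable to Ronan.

Imani takes two-fifths of £240,000 = £96,000. The remaining £144,000 passes to the descendants.
The descendants' portion (£144,000) is divided at the children's generation into 3 shares of £48,000. Dario and Henrik each take £48,000. The remaining share for the deceased Csilla (£48,000) is carried to the next generation.
That pool (£48,000) passes entirely to Ronan, the sole taker at the grandchildren's generation.

Ronan receives £48,000.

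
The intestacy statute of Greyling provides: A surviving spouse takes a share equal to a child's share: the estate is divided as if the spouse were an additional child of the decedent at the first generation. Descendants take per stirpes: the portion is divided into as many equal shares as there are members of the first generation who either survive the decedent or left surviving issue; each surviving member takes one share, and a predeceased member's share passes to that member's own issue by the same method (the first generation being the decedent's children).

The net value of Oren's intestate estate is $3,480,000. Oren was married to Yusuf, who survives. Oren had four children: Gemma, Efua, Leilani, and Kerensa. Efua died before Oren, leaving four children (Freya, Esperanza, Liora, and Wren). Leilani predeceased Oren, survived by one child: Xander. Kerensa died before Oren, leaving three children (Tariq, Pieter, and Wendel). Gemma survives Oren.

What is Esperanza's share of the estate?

Esperanza receives $174,000.

The spouse counts as an additional share at the children's level, so there are 5 primary shares of $696,000. Yusuf takes one such share ($696,000).
The children's combined portion ($2,784,000) is divided into 4 shares of $696,000: Gemma takes $696,000; Efua's $696,000 share passes to Efua's issue; Leilani's $696,000 share passes to Leilani's issue; Kerensa's $696,000 share passes to Kerensa's issue.
Efua's share ($696,000) is divided into 4 shares of $174,000: Freya, Esperanza, Liora, and Wren each take $174,000.
Leilani's share ($696,000) passes entirely to Xander.
Kerensa's share ($696,000) is divided into 3 shares of $232,000: Tariq, Pieter, and Wendel each take $232,000.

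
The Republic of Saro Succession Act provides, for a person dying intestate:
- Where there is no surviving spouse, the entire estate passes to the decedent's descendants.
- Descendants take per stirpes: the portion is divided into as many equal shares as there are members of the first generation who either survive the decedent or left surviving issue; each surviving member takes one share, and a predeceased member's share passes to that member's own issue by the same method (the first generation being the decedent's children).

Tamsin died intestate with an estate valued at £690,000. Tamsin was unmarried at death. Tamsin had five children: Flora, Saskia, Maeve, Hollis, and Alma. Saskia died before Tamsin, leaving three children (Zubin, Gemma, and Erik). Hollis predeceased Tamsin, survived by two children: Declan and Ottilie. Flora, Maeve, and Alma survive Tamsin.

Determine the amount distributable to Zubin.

Zubin receives £46,000.

The entire £690,000 passes to the descendants.
That amount (£690,000) is divided into 5 shares of £138,000: Flora, Maeve, and Alma each take £138,000; Saskia's £138,000 share passes to Saskia's issue; Hollis's £138,000 share passes to Hollis's issue.
Saskia's share (£138,000) is divided into 3 shares of £46,000: Zubin, Gemma, and Erik each take £46,000.
Hollis's share (£138,000) is divided into 2 shares of £69,000: Declan and Ottilie each take £69,000.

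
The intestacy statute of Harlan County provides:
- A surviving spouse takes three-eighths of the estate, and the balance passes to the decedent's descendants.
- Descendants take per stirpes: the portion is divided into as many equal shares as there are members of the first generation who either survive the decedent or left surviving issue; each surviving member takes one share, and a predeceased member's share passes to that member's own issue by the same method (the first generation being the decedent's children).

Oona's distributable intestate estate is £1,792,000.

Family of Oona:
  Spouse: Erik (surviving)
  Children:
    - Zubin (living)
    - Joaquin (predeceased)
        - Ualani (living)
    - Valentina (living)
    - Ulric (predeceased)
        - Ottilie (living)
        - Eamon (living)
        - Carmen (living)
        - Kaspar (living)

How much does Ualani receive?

Erik takes three-eighths of £1,792,000 = £672,000. The remaining £1,120,000 passes to the descendants.
The descendants' portion (£1,120,000) is divided into 4 shares of £280,000: Zubin and Valentina each take £280,000; Joaquin's £280,000 share passes to Joaquin's issue; Ulric's £280,000 share passes to Ulric's issue.
Joaquin's share (£280,000) passes entirely to Ualani.
Ulric's share (£280,000) is divided into 4 shares of £70,000: Ottilie, Eamon, Carmen, and Kaspar each take £70,000.

Ualani receives £280,000.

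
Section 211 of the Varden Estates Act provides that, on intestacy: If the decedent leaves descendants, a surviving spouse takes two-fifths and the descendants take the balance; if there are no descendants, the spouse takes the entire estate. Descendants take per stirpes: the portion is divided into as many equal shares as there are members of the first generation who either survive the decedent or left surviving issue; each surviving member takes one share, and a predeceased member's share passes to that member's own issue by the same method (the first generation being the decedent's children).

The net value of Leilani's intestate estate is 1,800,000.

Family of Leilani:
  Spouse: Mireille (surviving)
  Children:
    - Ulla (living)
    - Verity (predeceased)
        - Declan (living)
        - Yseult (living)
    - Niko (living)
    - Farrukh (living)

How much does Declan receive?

Declan receives 135,000.

Mireille takes two-fifths of 1,800,000 = 720,000. The remaining 1,080,000 passes to the descendants.
The descendants' portion (1,080,000) is divided into 4 shares of 270,000: Ulla, Niko, and Farrukh each take 270,000; Verity's 270,000 share passes to Verity's issue.
Verity's share (270,000) is divided into 2 shares of 135,000: Declan and Yseult each take 135,000.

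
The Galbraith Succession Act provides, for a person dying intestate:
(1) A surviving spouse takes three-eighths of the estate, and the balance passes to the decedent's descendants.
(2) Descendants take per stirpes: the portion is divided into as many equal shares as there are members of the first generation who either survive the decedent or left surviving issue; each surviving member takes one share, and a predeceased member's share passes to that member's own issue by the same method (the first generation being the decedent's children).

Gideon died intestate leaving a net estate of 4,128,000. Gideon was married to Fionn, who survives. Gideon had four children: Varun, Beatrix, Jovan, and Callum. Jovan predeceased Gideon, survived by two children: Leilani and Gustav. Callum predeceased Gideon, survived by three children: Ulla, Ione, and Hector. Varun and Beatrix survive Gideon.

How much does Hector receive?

Fionn takes three-eighths of 4,128,000 = 1,548,000. The remaining 2,580,000 passes to the descendants.
The descendants' portion (2,580,000) is divided into 4 shares of 645,000: Varun and Beatrix each take 645,000; Jovan's 645,000 share passes to Jovan's issue; Callum's 645,000 share passes to Callum's issue.
Jovan's share (645,000) is divided into 2 shares of 322,500: Leilani and Gustav each take 322,500.
Callum's share (645,000) is divided into 3 shares of 215,000: Ulla, Ione, and Hector each take 215,000.

Hector receives 215,000.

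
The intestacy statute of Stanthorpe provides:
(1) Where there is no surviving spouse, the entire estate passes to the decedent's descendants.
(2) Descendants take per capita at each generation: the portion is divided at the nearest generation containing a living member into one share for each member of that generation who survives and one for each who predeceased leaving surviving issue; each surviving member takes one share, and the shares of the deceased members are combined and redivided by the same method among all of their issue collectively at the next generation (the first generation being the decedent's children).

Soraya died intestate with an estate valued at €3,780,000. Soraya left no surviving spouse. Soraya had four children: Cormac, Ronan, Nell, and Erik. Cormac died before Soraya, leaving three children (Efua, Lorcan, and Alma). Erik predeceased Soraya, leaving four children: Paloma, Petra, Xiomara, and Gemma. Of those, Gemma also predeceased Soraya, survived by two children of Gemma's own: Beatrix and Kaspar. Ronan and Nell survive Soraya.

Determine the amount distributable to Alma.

Alma receives €270,000.

The entire €3,780,000 passes to the descendants.
That amount (€3,780,000) is divided at the children's generation into 4 shares of €945,000. Ronan and Nell each take €945,000. The 2 shares of the deceased (Cormac and Erik) are combined into a pool of €1,890,000.
That pool (€1,890,000) is divided at the grandchildren's generation into 7 shares of €270,000. Efua, Lorcan, Alma, Paloma, Petra, and Xiomara each take €270,000. The remaining share for the deceased Gemma (€270,000) is carried to the next generation.
That pool (€270,000) is divided at the great-grandchildren's generation equally among Beatrix and Kaspar: €135,000 each.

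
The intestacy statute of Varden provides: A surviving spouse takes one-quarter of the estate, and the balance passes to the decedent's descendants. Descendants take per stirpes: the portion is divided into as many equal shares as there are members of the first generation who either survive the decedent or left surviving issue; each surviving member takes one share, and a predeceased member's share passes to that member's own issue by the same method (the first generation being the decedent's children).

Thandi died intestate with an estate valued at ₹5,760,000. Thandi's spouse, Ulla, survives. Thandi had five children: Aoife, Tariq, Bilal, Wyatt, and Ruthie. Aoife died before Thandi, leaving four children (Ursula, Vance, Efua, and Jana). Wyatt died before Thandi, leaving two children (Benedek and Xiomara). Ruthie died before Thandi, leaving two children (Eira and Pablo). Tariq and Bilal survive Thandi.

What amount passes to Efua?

Efua receives ₹216,000.

Ulla takes one-quarter of ₹5,760,000 = ₹1,440,000. The remaining ₹4,320,000 passes to the descendants.
The descendants' portion (₹4,320,000) is divided into 5 shares of ₹864,000: Tariq and Bilal each take ₹864,000; Aoife's ₹864,000 share passes to Aoife's issue; Wyatt's ₹864,000 share passes to Wyatt's issue; Ruthie's ₹864,000 share passes to Ruthie's issue.
Aoife's share (₹864,000) is divided into 4 shares of ₹216,000: Ursula, Vance, Efua, and Jana each take ₹216,000.
Wyatt's share (₹864,000) is divided into 2 shares of ₹432,000: Benedek and Xiomara each take ₹432,000.
Ruthie's share (₹864,000) is divided into 2 shares of ₹432,000: Eira and Pablo each take ₹432,000.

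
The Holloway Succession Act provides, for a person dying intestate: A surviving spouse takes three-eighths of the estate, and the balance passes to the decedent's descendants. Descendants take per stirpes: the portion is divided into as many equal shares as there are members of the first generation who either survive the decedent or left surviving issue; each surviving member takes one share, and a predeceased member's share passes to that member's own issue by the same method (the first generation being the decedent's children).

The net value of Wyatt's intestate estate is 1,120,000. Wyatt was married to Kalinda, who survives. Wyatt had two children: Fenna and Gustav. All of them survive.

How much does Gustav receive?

Gustav receives 350,000.

Kalinda takes three-eighths of 1,120,000 = 420,000. The remaining 700,000 passes to the descendants.
The descendants' portion (700,000) is divided into 2 shares of 350,000: Fenna and Gustav each take 350,000.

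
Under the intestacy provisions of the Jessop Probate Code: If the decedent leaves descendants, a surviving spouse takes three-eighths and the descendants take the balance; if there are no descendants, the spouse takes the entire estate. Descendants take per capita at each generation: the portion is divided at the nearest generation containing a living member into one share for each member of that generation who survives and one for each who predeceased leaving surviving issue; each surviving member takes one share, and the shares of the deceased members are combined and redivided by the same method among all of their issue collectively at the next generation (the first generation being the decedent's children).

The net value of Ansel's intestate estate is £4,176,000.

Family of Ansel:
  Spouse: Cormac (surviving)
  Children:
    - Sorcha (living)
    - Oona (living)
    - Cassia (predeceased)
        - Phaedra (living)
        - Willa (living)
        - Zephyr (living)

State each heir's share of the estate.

Cormac: £1,566,000; Sorcha: £870,000; Oona: £870,000; Phaedra: £290,000; Willa: £290,000; Zephyr: £290,000

Cormac takes three-eighths of £4,176,000 = £1,566,000. The remaining £2,610,000 passes to the descendants.
The descendants' portion (£2,610,000) is divided at the children's generation into 3 shares of £870,000. Sorcha and Oona each take £870,000. The remaining share for the deceased Cassia (£870,000) is carried to the next generation.
That pool (£870,000) is divided at the grandchildren's generation equally among Phaedra, Willa, and Zephyr: £290,000 each.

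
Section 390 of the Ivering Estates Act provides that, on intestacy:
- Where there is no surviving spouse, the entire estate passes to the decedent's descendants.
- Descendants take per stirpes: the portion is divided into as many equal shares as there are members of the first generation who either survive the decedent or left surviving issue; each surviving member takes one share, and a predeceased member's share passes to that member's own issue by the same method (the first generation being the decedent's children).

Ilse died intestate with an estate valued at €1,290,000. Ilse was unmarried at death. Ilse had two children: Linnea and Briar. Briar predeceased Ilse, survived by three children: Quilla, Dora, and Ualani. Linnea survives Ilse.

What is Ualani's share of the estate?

Ualani receives €215,000.

The entire €1,290,000 passes to the descendants.
That amount (€1,290,000) is divided into 2 shares of €645,000: Linnea takes €645,000; Briar's €645,000 share passes to Briar's issue.
Briar's share (€645,000) is divided into 3 shares of €215,000: Quilla, Dora, and Ualani each take €215,000.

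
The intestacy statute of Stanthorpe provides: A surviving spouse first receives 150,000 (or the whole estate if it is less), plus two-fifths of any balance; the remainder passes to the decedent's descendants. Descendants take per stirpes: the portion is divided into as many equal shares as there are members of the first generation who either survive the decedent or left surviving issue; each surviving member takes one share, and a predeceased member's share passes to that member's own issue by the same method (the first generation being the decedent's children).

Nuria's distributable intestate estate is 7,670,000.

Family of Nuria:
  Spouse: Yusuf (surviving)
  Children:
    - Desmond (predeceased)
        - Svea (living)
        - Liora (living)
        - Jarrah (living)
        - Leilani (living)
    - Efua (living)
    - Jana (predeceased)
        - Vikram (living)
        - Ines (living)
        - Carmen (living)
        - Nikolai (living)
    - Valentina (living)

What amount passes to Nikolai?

Yusuf first takes 150,000, leaving a balance of 7,520,000. Yusuf then takes two-fifths of the balance (3,008,000), for a total of 3,158,000. The remaining 4,512,000 passes to the descendants.
The descendants' portion (4,512,000) is divided into 4 shares of 1,128,000: Efua and Valentina each take 1,128,000; Desmond's 1,128,000 share passes to Desmond's issue; Jana's 1,128,000 share passes to Jana's issue.
Desmond's share (1,128,000) is divided into 4 shares of 282,000: Svea, Liora, Jarrah, and Leilani each take 282,000.
Jana's share (1,128,000) is divided into 4 shares of 282,000: Vikram, Ines, Carmen, and Nikolai each take 282,000.

Nikolai receives 282,000.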